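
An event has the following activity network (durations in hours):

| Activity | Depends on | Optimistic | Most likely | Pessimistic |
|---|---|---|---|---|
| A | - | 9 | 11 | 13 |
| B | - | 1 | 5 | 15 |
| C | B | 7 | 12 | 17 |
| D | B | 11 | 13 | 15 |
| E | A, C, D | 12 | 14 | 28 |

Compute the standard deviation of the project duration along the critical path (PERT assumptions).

3.61 hours

te_A = (9 + 4·11 + 13)/6 = 66/6 = 11; σ²_A = ((13−9)/6)² = 0.444
te_B = (1 + 4·5 + 15)/6 = 36/6 = 6; σ²_B = ((15−1)/6)² = 5.444
te_C = (7 + 4·12 + 17)/6 = 72/6 = 12; σ²_C = ((17−7)/6)² = 2.778
te_D = (11 + 4·13 + 15)/6 = 78/6 = 13; σ²_D = ((15−11)/6)² = 0.444
te_E = (12 + 4·14 + 28)/6 = 96/6 = 16; σ²_E = ((28−12)/6)² = 7.111

Forward pass:
ES_A = 0; EF_A = 11
ES_B = 0; EF_B = 6
ES_C = 6; EF_C = 6+12 = 18
ES_D = 6; EF_D = 6+13 = 19
ES_E = max(EF_A=11, EF_C=18, EF_D=19) = 19; EF_E = 19+16 = 35
Expected project duration μ = 35 hours. Critical path: B → D → E.

Variance along critical path = 5.444 + 0.444 + 7.111 = 13.000
σ = √13.000 = 3.606 hours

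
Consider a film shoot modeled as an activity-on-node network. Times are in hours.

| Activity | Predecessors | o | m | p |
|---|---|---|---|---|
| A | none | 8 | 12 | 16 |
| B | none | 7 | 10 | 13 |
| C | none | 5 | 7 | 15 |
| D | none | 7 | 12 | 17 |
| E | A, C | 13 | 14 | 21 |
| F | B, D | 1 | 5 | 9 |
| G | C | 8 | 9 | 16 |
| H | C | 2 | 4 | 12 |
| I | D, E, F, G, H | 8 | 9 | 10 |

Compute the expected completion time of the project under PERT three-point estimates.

te_A = (8 + 4·12 + 16)/6 = 72/6 = 12
te_B = (7 + 4·10 + 13)/6 = 60/6 = 10
te_C = (5 + 4·7 + 15)/6 = 48/6 = 8
te_D = (7 + 4·12 + 17)/6 = 72/6 = 12
te_E = (13 + 4·14 + 21)/6 = 90/6 = 15
te_F = (1 + 4·5 + 9)/6 = 30/6 = 5
te_G = (8 + 4·9 + 16)/6 = 60/6 = 10
te_H = (2 + 4·4 + 12)/6 = 30/6 = 5
te_I = (8 + 4·9 + 10)/6 = 54/6 = 9

Forward pass:
ES_A = 0; EF_A = 12
ES_B = 0; EF_B = 10
ES_C = 0; EF_C = 8
ES_D = 0; EF_D = 12
ES_E = max(EF_A=12, EF_C=8) = 12; EF_E = 12+15 = 27
ES_F = max(EF_B=10, EF_D=12) = 12; EF_F = 12+5 = 17
ES_G = 8; EF_G = 8+10 = 18
ES_H = 8; EF_H = 8+5 = 13
ES_I = max(EF_D=12, EF_E=27, EF_F=17, EF_G=18, EF_H=13) = 27; EF_I = 27+9 = 36
Expected project duration μ = 36 hours. Critical path: A → E → I.

36 hours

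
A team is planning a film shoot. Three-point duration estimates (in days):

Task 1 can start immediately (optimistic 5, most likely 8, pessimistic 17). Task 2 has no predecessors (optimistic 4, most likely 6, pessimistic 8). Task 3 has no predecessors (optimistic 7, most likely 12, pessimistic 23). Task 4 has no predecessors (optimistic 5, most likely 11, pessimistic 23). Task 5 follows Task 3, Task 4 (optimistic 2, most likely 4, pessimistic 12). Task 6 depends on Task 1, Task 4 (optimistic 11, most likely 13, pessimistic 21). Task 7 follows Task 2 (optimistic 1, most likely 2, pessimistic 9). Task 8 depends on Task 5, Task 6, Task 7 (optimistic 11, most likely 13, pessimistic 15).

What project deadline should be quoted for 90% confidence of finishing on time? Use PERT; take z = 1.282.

te_Task 1 = (5 + 4·8 + 17)/6 = 54/6 = 9; σ²_Task 1 = ((17−5)/6)² = 4.000
te_Task 2 = (4 + 4·6 + 8)/6 = 36/6 = 6; σ²_Task 2 = ((8−4)/6)² = 0.444
te_Task 3 = (7 + 4·12 + 23)/6 = 78/6 = 13; σ²_Task 3 = ((23−7)/6)² = 7.111
te_Task 4 = (5 + 4·11 + 23)/6 = 72/6 = 12; σ²_Task 4 = ((23−5)/6)² = 9.000
te_Task 5 = (2 + 4·4 + 12)/6 = 30/6 = 5; σ²_Task 5 = ((12−2)/6)² = 2.778
te_Task 6 = (11 + 4·13 + 21)/6 = 84/6 = 14; σ²_Task 6 = ((21−11)/6)² = 2.778
te_Task 7 = (1 + 4·2 + 9)/6 = 18/6 = 3; σ²_Task 7 = ((9−1)/6)² = 1.778
te_Task 8 = (11 + 4·13 + 15)/6 = 78/6 = 13; σ²_Task 8 = ((15−11)/6)² = 0.444

Forward pass:
ES_Task 1 = 0; EF_Task 1 = 9
ES_Task 2 = 0; EF_Task 2 = 6
ES_Task 3 = 0; EF_Task 3 = 13
ES_Task 4 = 0; EF_Task 4 = 12
ES_Task 5 = max(EF_Task 3=13, EF_Task 4=12) = 13; EF_Task 5 = 13+5 = 18
ES_Task 6 = max(EF_Task 1=9, EF_Task 4=12) = 12; EF_Task 6 = 12+14 = 26
ES_Task 7 = 6; EF_Task 7 = 6+3 = 9
ES_Task 8 = max(EF_Task 5=18, EF_Task 6=26, EF_Task 7=9) = 26; EF_Task 8 = 26+13 = 39
Expected project duration μ = 39 days. Critical path: Task 4 → Task 6 → Task 8.

Variance along critical path = 9.000 + 2.778 + 0.444 = 12.222; σ = 3.496 days.
D = μ + z·σ = 39 + 1.282·3.496 = 43.5 days

43.5 days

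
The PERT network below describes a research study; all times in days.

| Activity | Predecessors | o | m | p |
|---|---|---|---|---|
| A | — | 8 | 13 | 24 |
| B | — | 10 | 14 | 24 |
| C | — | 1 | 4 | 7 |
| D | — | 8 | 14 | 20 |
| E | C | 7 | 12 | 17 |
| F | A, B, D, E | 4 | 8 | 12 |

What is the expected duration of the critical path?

te_A = (8 + 4·13 + 24)/6 = 84/6 = 14
te_B = (10 + 4·14 + 24)/6 = 90/6 = 15
te_C = (1 + 4·4 + 7)/6 = 24/6 = 4
te_D = (8 + 4·14 + 20)/6 = 84/6 = 14
te_E = (7 + 4·12 + 17)/6 = 72/6 = 12
te_F = (4 + 4·8 + 12)/6 = 48/6 = 8

Forward pass:
ES_A = 0; EF_A = 14
ES_B = 0; EF_B = 15
ES_C = 0; EF_C = 4
ES_D = 0; EF_D = 14
ES_E = 4; EF_E = 4+12 = 16
ES_F = max(EF_A=14, EF_B=15, EF_D=14, EF_E=16) = 16; EF_F = 16+8 = 24
Expected project duration μ = 24 days. Critical path: C → E → F.

24 days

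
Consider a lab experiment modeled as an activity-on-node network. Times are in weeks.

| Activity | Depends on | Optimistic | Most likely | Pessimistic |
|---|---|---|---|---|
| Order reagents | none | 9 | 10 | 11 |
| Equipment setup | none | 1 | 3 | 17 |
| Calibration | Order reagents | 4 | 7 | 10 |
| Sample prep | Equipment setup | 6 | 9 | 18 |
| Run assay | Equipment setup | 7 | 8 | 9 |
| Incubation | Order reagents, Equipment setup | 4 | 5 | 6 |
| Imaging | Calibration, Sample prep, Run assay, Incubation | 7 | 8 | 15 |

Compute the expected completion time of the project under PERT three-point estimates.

te_Order reagents = (9 + 4·10 + 11)/6 = 60/6 = 10
te_Equipment setup = (1 + 4·3 + 17)/6 = 30/6 = 5
te_Calibration = (4 + 4·7 + 10)/6 = 42/6 = 7
te_Sample prep = (6 + 4·9 + 18)/6 = 60/6 = 10
te_Run assay = (7 + 4·8 + 9)/6 = 48/6 = 8
te_Incubation = (4 + 4·5 + 6)/6 = 30/6 = 5
te_Imaging = (7 + 4·8 + 15)/6 = 54/6 = 9

Forward pass:
ES_Order reagents = 0; EF_Order reagents = 10
ES_Equipment setup = 0; EF_Equipment setup = 5
ES_Calibration = 10; EF_Calibration = 10+7 = 17
ES_Sample prep = 5; EF_Sample prep = 5+10 = 15
ES_Run assay = 5; EF_Run assay = 5+8 = 13
ES_Incubation = max(EF_Order reagents=10, EF_Equipment setup=5) = 10; EF_Incubation = 10+5 = 15
ES_Imaging = max(EF_Calibration=17, EF_Sample prep=15, EF_Run assay=13, EF_Incubation=15) = 17; EF_Imaging = 17+9 = 26
Expected project duration μ = 26 weeks. Critical path: Order reagents → Calibration → Imaging.

26 weeks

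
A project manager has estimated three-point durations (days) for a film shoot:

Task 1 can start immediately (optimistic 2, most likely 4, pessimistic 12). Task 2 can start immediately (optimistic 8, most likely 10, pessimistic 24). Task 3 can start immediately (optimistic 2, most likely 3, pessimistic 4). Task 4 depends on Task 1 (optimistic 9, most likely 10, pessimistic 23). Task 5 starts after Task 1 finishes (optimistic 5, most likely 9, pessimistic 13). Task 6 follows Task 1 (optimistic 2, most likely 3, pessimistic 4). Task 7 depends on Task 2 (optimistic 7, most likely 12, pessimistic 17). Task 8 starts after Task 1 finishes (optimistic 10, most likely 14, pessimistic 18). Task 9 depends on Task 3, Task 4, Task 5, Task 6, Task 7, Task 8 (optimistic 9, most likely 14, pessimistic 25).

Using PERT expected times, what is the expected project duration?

39 days

te_Task 1 = (2 + 4·4 + 12)/6 = 30/6 = 5
te_Task 2 = (8 + 4·10 + 24)/6 = 72/6 = 12
te_Task 3 = (2 + 4·3 + 4)/6 = 18/6 = 3
te_Task 4 = (9 + 4·10 + 23)/6 = 72/6 = 12
te_Task 5 = (5 + 4·9 + 13)/6 = 54/6 = 9
te_Task 6 = (2 + 4·3 + 4)/6 = 18/6 = 3
te_Task 7 = (7 + 4·12 + 17)/6 = 72/6 = 12
te_Task 8 = (10 + 4·14 + 18)/6 = 84/6 = 14
te_Task 9 = (9 + 4·14 + 25)/6 = 90/6 = 15

Forward pass:
ES_Task 1 = 0; EF_Task 1 = 5
ES_Task 2 = 0; EF_Task 2 = 12
ES_Task 3 = 0; EF_Task 3 = 3
ES_Task 4 = 5; EF_Task 4 = 5+12 = 17
ES_Task 5 = 5; EF_Task 5 = 5+9 = 14
ES_Task 6 = 5; EF_Task 6 = 5+3 = 8
ES_Task 7 = 12; EF_Task 7 = 12+12 = 24
ES_Task 8 = 5; EF_Task 8 = 5+14 = 19
ES_Task 9 = max(EF_Task 3=3, EF_Task 4=17, EF_Task 5=14, EF_Task 6=8, EF_Task 7=24, EF_Task 8=19) = 24; EF_Task 9 = 24+15 = 39
Expected project duration μ = 39 days. Critical path: Task 2 → Task 7 → Task 9.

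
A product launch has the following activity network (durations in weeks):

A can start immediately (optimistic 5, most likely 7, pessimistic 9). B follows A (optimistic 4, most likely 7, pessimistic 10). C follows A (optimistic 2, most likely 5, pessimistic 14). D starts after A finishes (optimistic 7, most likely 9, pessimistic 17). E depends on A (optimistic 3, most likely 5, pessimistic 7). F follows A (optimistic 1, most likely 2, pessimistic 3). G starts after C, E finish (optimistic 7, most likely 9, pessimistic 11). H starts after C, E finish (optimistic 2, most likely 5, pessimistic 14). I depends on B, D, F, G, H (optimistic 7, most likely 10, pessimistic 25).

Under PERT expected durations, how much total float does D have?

5 weeks

te_A = (5 + 4·7 + 9)/6 = 42/6 = 7
te_B = (4 + 4·7 + 10)/6 = 42/6 = 7
te_C = (2 + 4·5 + 14)/6 = 36/6 = 6
te_D = (7 + 4·9 + 17)/6 = 60/6 = 10
te_E = (3 + 4·5 + 7)/6 = 30/6 = 5
te_F = (1 + 4·2 + 3)/6 = 12/6 = 2
te_G = (7 + 4·9 + 11)/6 = 54/6 = 9
te_H = (2 + 4·5 + 14)/6 = 36/6 = 6
te_I = (7 + 4·10 + 25)/6 = 72/6 = 12

Forward pass:
ES_A = 0; EF_A = 7
ES_B = 7; EF_B = 7+7 = 14
ES_C = 7; EF_C = 7+6 = 13
ES_D = 7; EF_D = 7+10 = 17
ES_E = 7; EF_E = 7+5 = 12
ES_F = 7; EF_F = 7+2 = 9
ES_G = max(EF_C=13, EF_E=12) = 13; EF_G = 13+9 = 22
ES_H = max(EF_C=13, EF_E=12) = 13; EF_H = 13+6 = 19
ES_I = max(EF_B=14, EF_D=17, EF_F=9, EF_G=22, EF_H=19) = 22; EF_I = 22+12 = 34
Expected project duration μ = 34 weeks. Critical path: A → C → G → I.

Backward pass:
LF_I = 34; LS_I = 34−12 = 22
LF_H = LS_I = 22; LS_H = 22−6 = 16
LF_G = LS_I = 22; LS_G = 22−9 = 13
LF_F = LS_I = 22; LS_F = 22−2 = 20
LF_E = min(LS_G=13, LS_H=16) = 13; LS_E = 13−5 = 8
LF_D = LS_I = 22; LS_D = 22−10 = 12
LF_C = min(LS_G=13, LS_H=16) = 13; LS_C = 13−6 = 7
LF_B = LS_I = 22; LS_B = 22−7 = 15
LF_A = min(LS_B=15, LS_C=7, LS_D=12, LS_E=8, LS_F=20) = 7; LS_A = 7−7 = 0
Slack_D = LS_D − ES_D = 12 − 7 = 5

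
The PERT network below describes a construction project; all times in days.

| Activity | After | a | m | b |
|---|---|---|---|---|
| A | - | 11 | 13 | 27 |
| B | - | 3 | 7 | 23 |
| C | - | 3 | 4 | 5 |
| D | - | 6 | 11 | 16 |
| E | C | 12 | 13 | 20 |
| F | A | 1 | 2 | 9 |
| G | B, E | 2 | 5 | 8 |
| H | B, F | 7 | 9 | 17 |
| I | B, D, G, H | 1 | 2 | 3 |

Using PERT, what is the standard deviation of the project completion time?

te_A = (11 + 4·13 + 27)/6 = 90/6 = 15; σ²_A = ((27−11)/6)² = 7.111
te_B = (3 + 4·7 + 23)/6 = 54/6 = 9; σ²_B = ((23−3)/6)² = 11.111
te_C = (3 + 4·4 + 5)/6 = 24/6 = 4; σ²_C = ((5−3)/6)² = 0.111
te_D = (6 + 4·11 + 16)/6 = 66/6 = 11; σ²_D = ((16−6)/6)² = 2.778
te_E = (12 + 4·13 + 20)/6 = 84/6 = 14; σ²_E = ((20−12)/6)² = 1.778
te_F = (1 + 4·2 + 9)/6 = 18/6 = 3; σ²_F = ((9−1)/6)² = 1.778
te_G = (2 + 4·5 + 8)/6 = 30/6 = 5; σ²_G = ((8−2)/6)² = 1.000
te_H = (7 + 4·9 + 17)/6 = 60/6 = 10; σ²_H = ((17−7)/6)² = 2.778
te_I = (1 + 4·2 + 3)/6 = 12/6 = 2; σ²_I = ((3−1)/6)² = 0.111

Forward pass:
ES_A = 0; EF_A = 15
ES_B = 0; EF_B = 9
ES_C = 0; EF_C = 4
ES_D = 0; EF_D = 11
ES_E = 4; EF_E = 4+14 = 18
ES_F = 15; EF_F = 15+3 = 18
ES_G = max(EF_B=9, EF_E=18) = 18; EF_G = 18+5 = 23
ES_H = max(EF_B=9, EF_F=18) = 18; EF_H = 18+10 = 28
ES_I = max(EF_B=9, EF_D=11, EF_G=23, EF_H=28) = 28; EF_I = 28+2 = 30
Expected project duration μ = 30 days. Critical path: A → F → H → I.

Variance along critical path = 7.111 + 1.778 + 2.778 + 0.111 = 11.778
σ = √11.778 = 3.432 days

3.43 days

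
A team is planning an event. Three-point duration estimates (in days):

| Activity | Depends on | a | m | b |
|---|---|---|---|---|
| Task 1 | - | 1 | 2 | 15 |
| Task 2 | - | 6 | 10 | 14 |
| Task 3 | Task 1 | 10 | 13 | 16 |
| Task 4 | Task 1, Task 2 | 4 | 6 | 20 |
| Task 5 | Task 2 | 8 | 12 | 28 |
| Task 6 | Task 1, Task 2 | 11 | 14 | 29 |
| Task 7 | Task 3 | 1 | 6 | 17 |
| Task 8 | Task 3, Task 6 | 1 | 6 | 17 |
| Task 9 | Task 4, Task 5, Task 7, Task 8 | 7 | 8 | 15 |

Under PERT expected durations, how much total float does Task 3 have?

9 days

te_Task 1 = (1 + 4·2 + 15)/6 = 24/6 = 4
te_Task 2 = (6 + 4·10 + 14)/6 = 60/6 = 10
te_Task 3 = (10 + 4·13 + 16)/6 = 78/6 = 13
te_Task 4 = (4 + 4·6 + 20)/6 = 48/6 = 8
te_Task 5 = (8 + 4·12 + 28)/6 = 84/6 = 14
te_Task 6 = (11 + 4·14 + 29)/6 = 96/6 = 16
te_Task 7 = (1 + 4·6 + 17)/6 = 42/6 = 7
te_Task 8 = (1 + 4·6 + 17)/6 = 42/6 = 7
te_Task 9 = (7 + 4·8 + 15)/6 = 54/6 = 9

Forward pass:
ES_Task 1 = 0; EF_Task 1 = 4
ES_Task 2 = 0; EF_Task 2 = 10
ES_Task 3 = 4; EF_Task 3 = 4+13 = 17
ES_Task 4 = max(EF_Task 1=4, EF_Task 2=10) = 10; EF_Task 4 = 10+8 = 18
ES_Task 5 = 10; EF_Task 5 = 10+14 = 24
ES_Task 6 = max(EF_Task 1=4, EF_Task 2=10) = 10; EF_Task 6 = 10+16 = 26
ES_Task 7 = 17; EF_Task 7 = 17+7 = 24
ES_Task 8 = max(EF_Task 3=17, EF_Task 6=26) = 26; EF_Task 8 = 26+7 = 33
ES_Task 9 = max(EF_Task 4=18, EF_Task 5=24, EF_Task 7=24, EF_Task 8=33) = 33; EF_Task 9 = 33+9 = 42
Expected project duration μ = 42 days. Critical path: Task 2 → Task 6 → Task 8 → Task 9.

Backward pass:
LF_Task 9 = 42; LS_Task 9 = 42−9 = 33
LF_Task 8 = LS_Task 9 = 33; LS_Task 8 = 33−7 = 26
LF_Task 7 = LS_Task 9 = 33; LS_Task 7 = 33−7 = 26
LF_Task 6 = LS_Task 8 = 26; LS_Task 6 = 26−16 = 10
LF_Task 5 = LS_Task 9 = 33; LS_Task 5 = 33−14 = 19
LF_Task 4 = LS_Task 9 = 33; LS_Task 4 = 33−8 = 25
LF_Task 3 = min(LS_Task 7=26, LS_Task 8=26) = 26; LS_Task 3 = 26−13 = 13
LF_Task 2 = min(LS_Task 4=25, LS_Task 5=19, LS_Task 6=10) = 10; LS_Task 2 = 10−10 = 0
LF_Task 1 = min(LS_Task 3=13, LS_Task 4=25, LS_Task 6=10) = 10; LS_Task 1 = 10−4 = 6
Slack_Task 3 = LS_Task 3 − ES_Task 3 = 13 − 4 = 9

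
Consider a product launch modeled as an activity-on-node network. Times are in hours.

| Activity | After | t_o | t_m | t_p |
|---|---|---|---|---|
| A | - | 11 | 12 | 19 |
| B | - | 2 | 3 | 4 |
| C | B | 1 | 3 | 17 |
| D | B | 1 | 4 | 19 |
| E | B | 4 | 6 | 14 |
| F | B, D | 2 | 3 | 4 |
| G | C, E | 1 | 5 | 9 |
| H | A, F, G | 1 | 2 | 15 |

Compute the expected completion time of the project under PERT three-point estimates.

19 hours

te_A = (11 + 4·12 + 19)/6 = 78/6 = 13
te_B = (2 + 4·3 + 4)/6 = 18/6 = 3
te_C = (1 + 4·3 + 17)/6 = 30/6 = 5
te_D = (1 + 4·4 + 19)/6 = 36/6 = 6
te_E = (4 + 4·6 + 14)/6 = 42/6 = 7
te_F = (2 + 4·3 + 4)/6 = 18/6 = 3
te_G = (1 + 4·5 + 9)/6 = 30/6 = 5
te_H = (1 + 4·2 + 15)/6 = 24/6 = 4

Forward pass:
ES_A = 0; EF_A = 13
ES_B = 0; EF_B = 3
ES_C = 3; EF_C = 3+5 = 8
ES_D = 3; EF_D = 3+6 = 9
ES_E = 3; EF_E = 3+7 = 10
ES_F = max(EF_B=3, EF_D=9) = 9; EF_F = 9+3 = 12
ES_G = max(EF_C=8, EF_E=10) = 10; EF_G = 10+5 = 15
ES_H = max(EF_A=13, EF_F=12, EF_G=15) = 15; EF_H = 15+4 = 19
Expected project duration μ = 19 hours. Critical path: B → E → G → H.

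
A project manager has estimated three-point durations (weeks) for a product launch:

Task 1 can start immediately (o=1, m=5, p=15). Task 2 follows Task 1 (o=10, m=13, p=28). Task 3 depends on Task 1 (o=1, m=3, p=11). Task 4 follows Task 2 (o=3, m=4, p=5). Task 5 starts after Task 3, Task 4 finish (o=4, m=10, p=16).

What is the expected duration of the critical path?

35 weeks

te_Task 1 = (1 + 4·5 + 15)/6 = 36/6 = 6
te_Task 2 = (10 + 4·13 + 28)/6 = 90/6 = 15
te_Task 3 = (1 + 4·3 + 11)/6 = 24/6 = 4
te_Task 4 = (3 + 4·4 + 5)/6 = 24/6 = 4
te_Task 5 = (4 + 4·10 + 16)/6 = 60/6 = 10

Forward pass:
ES_Task 1 = 0; EF_Task 1 = 6
ES_Task 2 = 6; EF_Task 2 = 6+15 = 21
ES_Task 3 = 6; EF_Task 3 = 6+4 = 10
ES_Task 4 = 21; EF_Task 4 = 21+4 = 25
ES_Task 5 = max(EF_Task 3=10, EF_Task 4=25) = 25; EF_Task 5 = 25+10 = 35
Expected project duration μ = 35 weeks. Critical path: Task 1 → Task 2 → Task 4 → Task 5.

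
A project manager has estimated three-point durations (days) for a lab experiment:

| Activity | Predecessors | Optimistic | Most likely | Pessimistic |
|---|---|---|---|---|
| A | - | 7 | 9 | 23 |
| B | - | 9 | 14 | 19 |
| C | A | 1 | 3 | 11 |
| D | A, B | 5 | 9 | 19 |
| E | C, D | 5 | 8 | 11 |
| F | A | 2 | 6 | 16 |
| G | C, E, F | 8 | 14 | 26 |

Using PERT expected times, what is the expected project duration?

47 days

te_A = (7 + 4·9 + 23)/6 = 66/6 = 11
te_B = (9 + 4·14 + 19)/6 = 84/6 = 14
te_C = (1 + 4·3 + 11)/6 = 24/6 = 4
te_D = (5 + 4·9 + 19)/6 = 60/6 = 10
te_E = (5 + 4·8 + 11)/6 = 48/6 = 8
te_F = (2 + 4·6 + 16)/6 = 42/6 = 7
te_G = (8 + 4·14 + 26)/6 = 90/6 = 15

Forward pass:
ES_A = 0; EF_A = 11
ES_B = 0; EF_B = 14
ES_C = 11; EF_C = 11+4 = 15
ES_D = max(EF_A=11, EF_B=14) = 14; EF_D = 14+10 = 24
ES_E = max(EF_C=15, EF_D=24) = 24; EF_E = 24+8 = 32
ES_F = 11; EF_F = 11+7 = 18
ES_G = max(EF_C=15, EF_E=32, EF_F=18) = 32; EF_G = 32+15 = 47
Expected project duration μ = 47 days. Critical path: B → D → E → G.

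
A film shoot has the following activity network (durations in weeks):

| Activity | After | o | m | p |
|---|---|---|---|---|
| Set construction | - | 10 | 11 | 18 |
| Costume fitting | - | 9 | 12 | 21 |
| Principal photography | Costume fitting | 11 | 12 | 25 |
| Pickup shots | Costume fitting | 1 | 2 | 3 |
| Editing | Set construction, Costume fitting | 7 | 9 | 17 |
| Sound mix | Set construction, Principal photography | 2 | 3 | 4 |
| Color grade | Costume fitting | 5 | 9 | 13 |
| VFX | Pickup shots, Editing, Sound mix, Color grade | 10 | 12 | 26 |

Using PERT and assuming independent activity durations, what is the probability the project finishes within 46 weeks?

0.688

te_Set construction = (10 + 4·11 + 18)/6 = 72/6 = 12; σ²_Set construction = ((18−10)/6)² = 1.778
te_Costume fitting = (9 + 4·12 + 21)/6 = 78/6 = 13; σ²_Costume fitting = ((21−9)/6)² = 4.000
te_Principal photography = (11 + 4·12 + 25)/6 = 84/6 = 14; σ²_Principal photography = ((25−11)/6)² = 5.444
te_Pickup shots = (1 + 4·2 + 3)/6 = 12/6 = 2; σ²_Pickup shots = ((3−1)/6)² = 0.111
te_Editing = (7 + 4·9 + 17)/6 = 60/6 = 10; σ²_Editing = ((17−7)/6)² = 2.778
te_Sound mix = (2 + 4·3 + 4)/6 = 18/6 = 3; σ²_Sound mix = ((4−2)/6)² = 0.111
te_Color grade = (5 + 4·9 + 13)/6 = 54/6 = 9; σ²_Color grade = ((13−5)/6)² = 1.778
te_VFX = (10 + 4·12 + 26)/6 = 84/6 = 14; σ²_VFX = ((26−10)/6)² = 7.111

Forward pass:
ES_Set construction = 0; EF_Set construction = 12
ES_Costume fitting = 0; EF_Costume fitting = 13
ES_Principal photography = 13; EF_Principal photography = 13+14 = 27
ES_Pickup shots = 13; EF_Pickup shots = 13+2 = 15
ES_Editing = max(EF_Set construction=12, EF_Costume fitting=13) = 13; EF_Editing = 13+10 = 23
ES_Sound mix = max(EF_Set construction=12, EF_Principal photography=27) = 27; EF_Sound mix = 27+3 = 30
ES_Color grade = 13; EF_Color grade = 13+9 = 22
ES_VFX = max(EF_Pickup shots=15, EF_Editing=23, EF_Sound mix=30, EF_Color grade=22) = 30; EF_VFX = 30+14 = 44
Expected project duration μ = 44 weeks. Critical path: Costume fitting → Principal photography → Sound mix → VFX.

Variance along critical path = 4.000 + 5.444 + 0.111 + 7.111 = 16.667; σ = √16.667 = 4.082 weeks.
Z = (46 − 44) / 4.082 = 0.490
P(T ≤ 46) = Φ(0.490) ≈ 0.688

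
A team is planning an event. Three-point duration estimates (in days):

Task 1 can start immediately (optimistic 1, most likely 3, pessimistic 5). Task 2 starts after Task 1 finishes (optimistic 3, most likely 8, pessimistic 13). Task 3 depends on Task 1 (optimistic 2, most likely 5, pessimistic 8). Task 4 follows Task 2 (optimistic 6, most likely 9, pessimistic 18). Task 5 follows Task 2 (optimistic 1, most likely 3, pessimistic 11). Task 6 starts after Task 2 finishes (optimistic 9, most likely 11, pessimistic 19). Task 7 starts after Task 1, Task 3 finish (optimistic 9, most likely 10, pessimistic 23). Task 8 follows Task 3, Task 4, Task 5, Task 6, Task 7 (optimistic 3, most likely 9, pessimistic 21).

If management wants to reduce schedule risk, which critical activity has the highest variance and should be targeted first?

Task 8

te_Task 1 = (1 + 4·3 + 5)/6 = 18/6 = 3; σ²_Task 1 = ((5−1)/6)² = 0.444
te_Task 2 = (3 + 4·8 + 13)/6 = 48/6 = 8; σ²_Task 2 = ((13−3)/6)² = 2.778
te_Task 3 = (2 + 4·5 + 8)/6 = 30/6 = 5; σ²_Task 3 = ((8−2)/6)² = 1.000
te_Task 4 = (6 + 4·9 + 18)/6 = 60/6 = 10; σ²_Task 4 = ((18−6)/6)² = 4.000
te_Task 5 = (1 + 4·3 + 11)/6 = 24/6 = 4; σ²_Task 5 = ((11−1)/6)² = 2.778
te_Task 6 = (9 + 4·11 + 19)/6 = 72/6 = 12; σ²_Task 6 = ((19−9)/6)² = 2.778
te_Task 7 = (9 + 4·10 + 23)/6 = 72/6 = 12; σ²_Task 7 = ((23−9)/6)² = 5.444
te_Task 8 = (3 + 4·9 + 21)/6 = 60/6 = 10; σ²_Task 8 = ((21−3)/6)² = 9.000

Forward pass:
ES_Task 1 = 0; EF_Task 1 = 3
ES_Task 2 = 3; EF_Task 2 = 3+8 = 11
ES_Task 3 = 3; EF_Task 3 = 3+5 = 8
ES_Task 4 = 11; EF_Task 4 = 11+10 = 21
ES_Task 5 = 11; EF_Task 5 = 11+4 = 15
ES_Task 6 = 11; EF_Task 6 = 11+12 = 23
ES_Task 7 = max(EF_Task 1=3, EF_Task 3=8) = 8; EF_Task 7 = 8+12 = 20
ES_Task 8 = max(EF_Task 3=8, EF_Task 4=21, EF_Task 5=15, EF_Task 6=23, EF_Task 7=20) = 23; EF_Task 8 = 23+10 = 33
Expected project duration μ = 33 days. Critical path: Task 1 → Task 2 → Task 6 → Task 8.

Variances on critical path: σ²_Task 1=0.444, σ²_Task 2=2.778, σ²_Task 6=2.778, σ²_Task 8=9.000.
Largest is σ²_Task 8 = 9.000.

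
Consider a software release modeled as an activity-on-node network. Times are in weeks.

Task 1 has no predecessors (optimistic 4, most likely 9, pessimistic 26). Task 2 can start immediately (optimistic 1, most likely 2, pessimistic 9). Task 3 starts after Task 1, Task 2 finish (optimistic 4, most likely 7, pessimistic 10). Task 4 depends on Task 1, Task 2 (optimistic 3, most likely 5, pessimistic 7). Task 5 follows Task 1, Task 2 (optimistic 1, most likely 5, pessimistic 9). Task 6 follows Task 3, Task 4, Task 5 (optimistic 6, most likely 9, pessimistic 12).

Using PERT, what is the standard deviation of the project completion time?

3.93 weeks

te_Task 1 = (4 + 4·9 + 26)/6 = 66/6 = 11; σ²_Task 1 = ((26−4)/6)² = 13.444
te_Task 2 = (1 + 4·2 + 9)/6 = 18/6 = 3; σ²_Task 2 = ((9−1)/6)² = 1.778
te_Task 3 = (4 + 4·7 + 10)/6 = 42/6 = 7; σ²_Task 3 = ((10−4)/6)² = 1.000
te_Task 4 = (3 + 4·5 + 7)/6 = 30/6 = 5; σ²_Task 4 = ((7−3)/6)² = 0.444
te_Task 5 = (1 + 4·5 + 9)/6 = 30/6 = 5; σ²_Task 5 = ((9−1)/6)² = 1.778
te_Task 6 = (6 + 4·9 + 12)/6 = 54/6 = 9; σ²_Task 6 = ((12−6)/6)² = 1.000

Forward pass:
ES_Task 1 = 0; EF_Task 1 = 11
ES_Task 2 = 0; EF_Task 2 = 3
ES_Task 3 = max(EF_Task 1=11, EF_Task 2=3) = 11; EF_Task 3 = 11+7 = 18
ES_Task 4 = max(EF_Task 1=11, EF_Task 2=3) = 11; EF_Task 4 = 11+5 = 16
ES_Task 5 = max(EF_Task 1=11, EF_Task 2=3) = 11; EF_Task 5 = 11+5 = 16
ES_Task 6 = max(EF_Task 3=18, EF_Task 4=16, EF_Task 5=16) = 18; EF_Task 6 = 18+9 = 27
Expected project duration μ = 27 weeks. Critical path: Task 1 → Task 3 → Task 6.

Variance along critical path = 13.444 + 1.000 + 1.000 = 15.444
σ = √15.444 = 3.930 weeks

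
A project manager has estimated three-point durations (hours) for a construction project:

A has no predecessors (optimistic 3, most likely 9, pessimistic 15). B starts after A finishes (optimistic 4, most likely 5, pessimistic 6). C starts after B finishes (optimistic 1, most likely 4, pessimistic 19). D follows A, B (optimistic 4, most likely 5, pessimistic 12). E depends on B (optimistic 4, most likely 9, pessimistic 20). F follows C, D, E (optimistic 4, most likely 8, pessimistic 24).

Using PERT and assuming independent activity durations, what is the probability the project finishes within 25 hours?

te_A = (3 + 4·9 + 15)/6 = 54/6 = 9; σ²_A = ((15−3)/6)² = 4.000
te_B = (4 + 4·5 + 6)/6 = 30/6 = 5; σ²_B = ((6−4)/6)² = 0.111
te_C = (1 + 4·4 + 19)/6 = 36/6 = 6; σ²_C = ((19−1)/6)² = 9.000
te_D = (4 + 4·5 + 12)/6 = 36/6 = 6; σ²_D = ((12−4)/6)² = 1.778
te_E = (4 + 4·9 + 20)/6 = 60/6 = 10; σ²_E = ((20−4)/6)² = 7.111
te_F = (4 + 4·8 + 24)/6 = 60/6 = 10; σ²_F = ((24−4)/6)² = 11.111

Forward pass:
ES_A = 0; EF_A = 9
ES_B = 9; EF_B = 9+5 = 14
ES_C = 14; EF_C = 14+6 = 20
ES_D = max(EF_A=9, EF_B=14) = 14; EF_D = 14+6 = 20
ES_E = 14; EF_E = 14+10 = 24
ES_F = max(EF_C=20, EF_D=20, EF_E=24) = 24; EF_F = 24+10 = 34
Expected project duration μ = 34 hours. Critical path: A → B → E → F.

Variance along critical path = 4.000 + 0.111 + 7.111 + 11.111 = 22.333; σ = √22.333 = 4.726 hours.
Z = (25 − 34) / 4.726 = -1.904
P(T ≤ 25) = Φ(-1.904) ≈ 0.028

0.028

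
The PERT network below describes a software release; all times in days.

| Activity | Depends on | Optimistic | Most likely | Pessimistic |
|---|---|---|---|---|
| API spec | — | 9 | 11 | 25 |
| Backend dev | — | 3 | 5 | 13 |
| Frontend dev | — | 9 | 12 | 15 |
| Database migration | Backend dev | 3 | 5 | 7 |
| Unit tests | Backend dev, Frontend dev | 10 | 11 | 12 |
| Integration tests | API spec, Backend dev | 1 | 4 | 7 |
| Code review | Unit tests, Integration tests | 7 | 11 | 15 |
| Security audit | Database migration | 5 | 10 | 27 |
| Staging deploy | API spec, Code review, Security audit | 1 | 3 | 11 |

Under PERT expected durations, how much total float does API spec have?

te_API spec = (9 + 4·11 + 25)/6 = 78/6 = 13
te_Backend dev = (3 + 4·5 + 13)/6 = 36/6 = 6
te_Frontend dev = (9 + 4·12 + 15)/6 = 72/6 = 12
te_Database migration = (3 + 4·5 + 7)/6 = 30/6 = 5
te_Unit tests = (10 + 4·11 + 12)/6 = 66/6 = 11
te_Integration tests = (1 + 4·4 + 7)/6 = 24/6 = 4
te_Code review = (7 + 4·11 + 15)/6 = 66/6 = 11
te_Security audit = (5 + 4·10 + 27)/6 = 72/6 = 12
te_Staging deploy = (1 + 4·3 + 11)/6 = 24/6 = 4

Forward pass:
ES_API spec = 0; EF_API spec = 13
ES_Backend dev = 0; EF_Backend dev = 6
ES_Frontend dev = 0; EF_Frontend dev = 12
ES_Database migration = 6; EF_Database migration = 6+5 = 11
ES_Unit tests = max(EF_Backend dev=6, EF_Frontend dev=12) = 12; EF_Unit tests = 12+11 = 23
ES_Integration tests = max(EF_API spec=13, EF_Backend dev=6) = 13; EF_Integration tests = 13+4 = 17
ES_Code review = max(EF_Unit tests=23, EF_Integration tests=17) = 23; EF_Code review = 23+11 = 34
ES_Security audit = 11; EF_Security audit = 11+12 = 23
ES_Staging deploy = max(EF_API spec=13, EF_Code review=34, EF_Security audit=23) = 34; EF_Staging deploy = 34+4 = 38
Expected project duration μ = 38 days. Critical path: Frontend dev → Unit tests → Code review → Staging deploy.

Backward pass:
LF_Staging deploy = 38; LS_Staging deploy = 38−4 = 34
LF_Security audit = LS_Staging deploy = 34; LS_Security audit = 34−12 = 22
LF_Code review = LS_Staging deploy = 34; LS_Code review = 34−11 = 23
LF_Integration tests = LS_Code review = 23; LS_Integration tests = 23−4 = 19
LF_Unit tests = LS_Code review = 23; LS_Unit tests = 23−11 = 12
LF_Database migration = LS_Security audit = 22; LS_Database migration = 22−5 = 17
LF_Frontend dev = LS_Unit tests = 12; LS_Frontend dev = 12−12 = 0
LF_Backend dev = min(LS_Database migration=17, LS_Unit tests=12, LS_Integration tests=19) = 12; LS_Backend dev = 12−6 = 6
LF_API spec = min(LS_Integration tests=19, LS_Staging deploy=34) = 19; LS_API spec = 19−13 = 6
Slack_API spec = LS_API spec − ES_API spec = 6 − 0 = 6

6 days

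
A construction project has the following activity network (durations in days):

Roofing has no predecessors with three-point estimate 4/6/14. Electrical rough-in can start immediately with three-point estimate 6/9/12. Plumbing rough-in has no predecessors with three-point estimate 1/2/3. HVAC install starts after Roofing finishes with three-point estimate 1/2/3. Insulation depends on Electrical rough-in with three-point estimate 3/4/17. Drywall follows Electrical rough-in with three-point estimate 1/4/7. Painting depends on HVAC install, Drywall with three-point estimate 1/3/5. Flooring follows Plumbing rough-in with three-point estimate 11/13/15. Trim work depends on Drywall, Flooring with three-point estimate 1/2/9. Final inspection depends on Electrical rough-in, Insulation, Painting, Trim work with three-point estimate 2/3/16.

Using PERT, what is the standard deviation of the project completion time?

te_Roofing = (4 + 4·6 + 14)/6 = 42/6 = 7; σ²_Roofing = ((14−4)/6)² = 2.778
te_Electrical rough-in = (6 + 4·9 + 12)/6 = 54/6 = 9; σ²_Electrical rough-in = ((12−6)/6)² = 1.000
te_Plumbing rough-in = (1 + 4·2 + 3)/6 = 12/6 = 2; σ²_Plumbing rough-in = ((3−1)/6)² = 0.111
te_HVAC install = (1 + 4·2 + 3)/6 = 12/6 = 2; σ²_HVAC install = ((3−1)/6)² = 0.111
te_Insulation = (3 + 4·4 + 17)/6 = 36/6 = 6; σ²_Insulation = ((17−3)/6)² = 5.444
te_Drywall = (1 + 4·4 + 7)/6 = 24/6 = 4; σ²_Drywall = ((7−1)/6)² = 1.000
te_Painting = (1 + 4·3 + 5)/6 = 18/6 = 3; σ²_Painting = ((5−1)/6)² = 0.444
te_Flooring = (11 + 4·13 + 15)/6 = 78/6 = 13; σ²_Flooring = ((15−11)/6)² = 0.444
te_Trim work = (1 + 4·2 + 9)/6 = 18/6 = 3; σ²_Trim work = ((9−1)/6)² = 1.778
te_Final inspection = (2 + 4·3 + 16)/6 = 30/6 = 5; σ²_Final inspection = ((16−2)/6)² = 5.444

Forward pass:
ES_Roofing = 0; EF_Roofing = 7
ES_Electrical rough-in = 0; EF_Electrical rough-in = 9
ES_Plumbing rough-in = 0; EF_Plumbing rough-in = 2
ES_HVAC install = 7; EF_HVAC install = 7+2 = 9
ES_Insulation = 9; EF_Insulation = 9+6 = 15
ES_Drywall = 9; EF_Drywall = 9+4 = 13
ES_Painting = max(EF_HVAC install=9, EF_Drywall=13) = 13; EF_Painting = 13+3 = 16
ES_Flooring = 2; EF_Flooring = 2+13 = 15
ES_Trim work = max(EF_Drywall=13, EF_Flooring=15) = 15; EF_Trim work = 15+3 = 18
ES_Final inspection = max(EF_Electrical rough-in=9, EF_Insulation=15, EF_Painting=16, EF_Trim work=18) = 18; EF_Final inspection = 18+5 = 23
Expected project duration μ = 23 days. Critical path: Plumbing rough-in → Flooring → Trim work → Final inspection.

Variance along critical path = 0.111 + 0.444 + 1.778 + 5.444 = 7.778
σ = √7.778 = 2.789 days

2.79 days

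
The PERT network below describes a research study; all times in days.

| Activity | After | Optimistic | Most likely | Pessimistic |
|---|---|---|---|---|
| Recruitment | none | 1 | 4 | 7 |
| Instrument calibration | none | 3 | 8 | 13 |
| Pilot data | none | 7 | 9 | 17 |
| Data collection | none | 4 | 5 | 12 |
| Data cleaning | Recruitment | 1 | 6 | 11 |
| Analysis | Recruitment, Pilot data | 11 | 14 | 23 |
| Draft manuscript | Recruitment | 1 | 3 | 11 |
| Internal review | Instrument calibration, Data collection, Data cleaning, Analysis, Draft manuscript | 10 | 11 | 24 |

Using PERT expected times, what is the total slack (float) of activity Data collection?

te_Recruitment = (1 + 4·4 + 7)/6 = 24/6 = 4
te_Instrument calibration = (3 + 4·8 + 13)/6 = 48/6 = 8
te_Pilot data = (7 + 4·9 + 17)/6 = 60/6 = 10
te_Data collection = (4 + 4·5 + 12)/6 = 36/6 = 6
te_Data cleaning = (1 + 4·6 + 11)/6 = 36/6 = 6
te_Analysis = (11 + 4·14 + 23)/6 = 90/6 = 15
te_Draft manuscript = (1 + 4·3 + 11)/6 = 24/6 = 4
te_Internal review = (10 + 4·11 + 24)/6 = 78/6 = 13

Forward pass:
ES_Recruitment = 0; EF_Recruitment = 4
ES_Instrument calibration = 0; EF_Instrument calibration = 8
ES_Pilot data = 0; EF_Pilot data = 10
ES_Data collection = 0; EF_Data collection = 6
ES_Data cleaning = 4; EF_Data cleaning = 4+6 = 10
ES_Analysis = max(EF_Recruitment=4, EF_Pilot data=10) = 10; EF_Analysis = 10+15 = 25
ES_Draft manuscript = 4; EF_Draft manuscript = 4+4 = 8
ES_Internal review = max(EF_Instrument calibration=8, EF_Data collection=6, EF_Data cleaning=10, EF_Analysis=25, EF_Draft manuscript=8) = 25; EF_Internal review = 25+13 = 38
Expected project duration μ = 38 days. Critical path: Pilot data → Analysis → Internal review.

Backward pass:
LF_Internal review = 38; LS_Internal review = 38−13 = 25
LF_Draft manuscript = LS_Internal review = 25; LS_Draft manuscript = 25−4 = 21
LF_Analysis = LS_Internal review = 25; LS_Analysis = 25−15 = 10
LF_Data cleaning = LS_Internal review = 25; LS_Data cleaning = 25−6 = 19
LF_Data collection = LS_Internal review = 25; LS_Data collection = 25−6 = 19
LF_Pilot data = LS_Analysis = 10; LS_Pilot data = 10−10 = 0
LF_Instrument calibration = LS_Internal review = 25; LS_Instrument calibration = 25−8 = 17
LF_Recruitment = min(LS_Data cleaning=19, LS_Analysis=10, LS_Draft manuscript=21) = 10; LS_Recruitment = 10−4 = 6
Slack_Data collection = LS_Data collection − ES_Data collection = 19 − 0 = 19

19 days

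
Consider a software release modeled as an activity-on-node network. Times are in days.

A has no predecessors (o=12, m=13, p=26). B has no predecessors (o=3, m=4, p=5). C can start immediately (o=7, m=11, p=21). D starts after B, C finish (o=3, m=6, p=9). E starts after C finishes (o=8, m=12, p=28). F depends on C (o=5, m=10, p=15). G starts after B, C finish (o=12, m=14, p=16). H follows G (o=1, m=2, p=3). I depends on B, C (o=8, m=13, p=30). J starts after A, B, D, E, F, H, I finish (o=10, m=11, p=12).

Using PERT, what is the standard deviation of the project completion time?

2.47 days

te_A = (12 + 4·13 + 26)/6 = 90/6 = 15; σ²_A = ((26−12)/6)² = 5.444
te_B = (3 + 4·4 + 5)/6 = 24/6 = 4; σ²_B = ((5−3)/6)² = 0.111
te_C = (7 + 4·11 + 21)/6 = 72/6 = 12; σ²_C = ((21−7)/6)² = 5.444
te_D = (3 + 4·6 + 9)/6 = 36/6 = 6; σ²_D = ((9−3)/6)² = 1.000
te_E = (8 + 4·12 + 28)/6 = 84/6 = 14; σ²_E = ((28−8)/6)² = 11.111
te_F = (5 + 4·10 + 15)/6 = 60/6 = 10; σ²_F = ((15−5)/6)² = 2.778
te_G = (12 + 4·14 + 16)/6 = 84/6 = 14; σ²_G = ((16−12)/6)² = 0.444
te_H = (1 + 4·2 + 3)/6 = 12/6 = 2; σ²_H = ((3−1)/6)² = 0.111
te_I = (8 + 4·13 + 30)/6 = 90/6 = 15; σ²_I = ((30−8)/6)² = 13.444
te_J = (10 + 4·11 + 12)/6 = 66/6 = 11; σ²_J = ((12−10)/6)² = 0.111

Forward pass:
ES_A = 0; EF_A = 15
ES_B = 0; EF_B = 4
ES_C = 0; EF_C = 12
ES_D = max(EF_B=4, EF_C=12) = 12; EF_D = 12+6 = 18
ES_E = 12; EF_E = 12+14 = 26
ES_F = 12; EF_F = 12+10 = 22
ES_G = max(EF_B=4, EF_C=12) = 12; EF_G = 12+14 = 26
ES_H = 26; EF_H = 26+2 = 28
ES_I = max(EF_B=4, EF_C=12) = 12; EF_I = 12+15 = 27
ES_J = max(EF_A=15, EF_B=4, EF_D=18, EF_E=26, EF_F=22, EF_H=28, EF_I=27) = 28; EF_J = 28+11 = 39
Expected project duration μ = 39 days. Critical path: C → G → H → J.

Variance along critical path = 5.444 + 0.444 + 0.111 + 0.111 = 6.111
σ = √6.111 = 2.472 days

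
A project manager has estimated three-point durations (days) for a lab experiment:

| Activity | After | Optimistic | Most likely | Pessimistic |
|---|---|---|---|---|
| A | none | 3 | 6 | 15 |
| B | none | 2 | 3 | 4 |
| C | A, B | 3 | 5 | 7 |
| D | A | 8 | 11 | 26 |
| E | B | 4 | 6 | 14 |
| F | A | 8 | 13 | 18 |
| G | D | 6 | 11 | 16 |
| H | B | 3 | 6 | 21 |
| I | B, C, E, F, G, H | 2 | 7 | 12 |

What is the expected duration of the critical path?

38 days

te_A = (3 + 4·6 + 15)/6 = 42/6 = 7
te_B = (2 + 4·3 + 4)/6 = 18/6 = 3
te_C = (3 + 4·5 + 7)/6 = 30/6 = 5
te_D = (8 + 4·11 + 26)/6 = 78/6 = 13
te_E = (4 + 4·6 + 14)/6 = 42/6 = 7
te_F = (8 + 4·13 + 18)/6 = 78/6 = 13
te_G = (6 + 4·11 + 16)/6 = 66/6 = 11
te_H = (3 + 4·6 + 21)/6 = 48/6 = 8
te_I = (2 + 4·7 + 12)/6 = 42/6 = 7

Forward pass:
ES_A = 0; EF_A = 7
ES_B = 0; EF_B = 3
ES_C = max(EF_A=7, EF_B=3) = 7; EF_C = 7+5 = 12
ES_D = 7; EF_D = 7+13 = 20
ES_E = 3; EF_E = 3+7 = 10
ES_F = 7; EF_F = 7+13 = 20
ES_G = 20; EF_G = 20+11 = 31
ES_H = 3; EF_H = 3+8 = 11
ES_I = max(EF_B=3, EF_C=12, EF_E=10, EF_F=20, EF_G=31, EF_H=11) = 31; EF_I = 31+7 = 38
Expected project duration μ = 38 days. Critical path: A → D → G → I.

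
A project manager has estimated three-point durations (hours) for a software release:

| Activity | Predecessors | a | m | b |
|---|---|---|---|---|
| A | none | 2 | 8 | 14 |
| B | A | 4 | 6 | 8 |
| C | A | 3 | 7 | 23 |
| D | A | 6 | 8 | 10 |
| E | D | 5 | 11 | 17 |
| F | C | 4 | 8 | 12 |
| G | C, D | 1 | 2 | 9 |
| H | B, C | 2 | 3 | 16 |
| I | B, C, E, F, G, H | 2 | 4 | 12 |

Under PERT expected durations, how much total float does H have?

5 hours

te_A = (2 + 4·8 + 14)/6 = 48/6 = 8
te_B = (4 + 4·6 + 8)/6 = 36/6 = 6
te_C = (3 + 4·7 + 23)/6 = 54/6 = 9
te_D = (6 + 4·8 + 10)/6 = 48/6 = 8
te_E = (5 + 4·11 + 17)/6 = 66/6 = 11
te_F = (4 + 4·8 + 12)/6 = 48/6 = 8
te_G = (1 + 4·2 + 9)/6 = 18/6 = 3
te_H = (2 + 4·3 + 16)/6 = 30/6 = 5
te_I = (2 + 4·4 + 12)/6 = 30/6 = 5

Forward pass:
ES_A = 0; EF_A = 8
ES_B = 8; EF_B = 8+6 = 14
ES_C = 8; EF_C = 8+9 = 17
ES_D = 8; EF_D = 8+8 = 16
ES_E = 16; EF_E = 16+11 = 27
ES_F = 17; EF_F = 17+8 = 25
ES_G = max(EF_C=17, EF_D=16) = 17; EF_G = 17+3 = 20
ES_H = max(EF_B=14, EF_C=17) = 17; EF_H = 17+5 = 22
ES_I = max(EF_B=14, EF_C=17, EF_E=27, EF_F=25, EF_G=20, EF_H=22) = 27; EF_I = 27+5 = 32
Expected project duration μ = 32 hours. Critical path: A → D → E → I.

Backward pass:
LF_I = 32; LS_I = 32−5 = 27
LF_H = LS_I = 27; LS_H = 27−5 = 22
LF_G = LS_I = 27; LS_G = 27−3 = 24
LF_F = LS_I = 27; LS_F = 27−8 = 19
LF_E = LS_I = 27; LS_E = 27−11 = 16
LF_D = min(LS_E=16, LS_G=24) = 16; LS_D = 16−8 = 8
LF_C = min(LS_F=19, LS_G=24, LS_H=22, LS_I=27) = 19; LS_C = 19−9 = 10
LF_B = min(LS_H=22, LS_I=27) = 22; LS_B = 22−6 = 16
LF_A = min(LS_B=16, LS_C=10, LS_D=8) = 8; LS_A = 8−8 = 0
Slack_H = LS_H − ES_H = 22 − 17 = 5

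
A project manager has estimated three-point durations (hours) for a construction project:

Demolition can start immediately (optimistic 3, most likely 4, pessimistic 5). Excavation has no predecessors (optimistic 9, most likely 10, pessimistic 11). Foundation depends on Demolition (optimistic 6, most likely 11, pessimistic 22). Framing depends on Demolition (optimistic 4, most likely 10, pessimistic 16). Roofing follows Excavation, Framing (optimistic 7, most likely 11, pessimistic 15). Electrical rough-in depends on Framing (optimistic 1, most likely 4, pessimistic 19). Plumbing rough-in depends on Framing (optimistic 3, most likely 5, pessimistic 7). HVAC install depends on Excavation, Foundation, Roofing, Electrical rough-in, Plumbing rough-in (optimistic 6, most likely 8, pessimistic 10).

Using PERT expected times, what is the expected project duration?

33 hours

te_Demolition = (3 + 4·4 + 5)/6 = 24/6 = 4
te_Excavation = (9 + 4·10 + 11)/6 = 60/6 = 10
te_Foundation = (6 + 4·11 + 22)/6 = 72/6 = 12
te_Framing = (4 + 4·10 + 16)/6 = 60/6 = 10
te_Roofing = (7 + 4·11 + 15)/6 = 66/6 = 11
te_Electrical rough-in = (1 + 4·4 + 19)/6 = 36/6 = 6
te_Plumbing rough-in = (3 + 4·5 + 7)/6 = 30/6 = 5
te_HVAC install = (6 + 4·8 + 10)/6 = 48/6 = 8

Forward pass:
ES_Demolition = 0; EF_Demolition = 4
ES_Excavation = 0; EF_Excavation = 10
ES_Foundation = 4; EF_Foundation = 4+12 = 16
ES_Framing = 4; EF_Framing = 4+10 = 14
ES_Roofing = max(EF_Excavation=10, EF_Framing=14) = 14; EF_Roofing = 14+11 = 25
ES_Electrical rough-in = 14; EF_Electrical rough-in = 14+6 = 20
ES_Plumbing rough-in = 14; EF_Plumbing rough-in = 14+5 = 19
ES_HVAC install = max(EF_Excavation=10, EF_Foundation=16, EF_Roofing=25, EF_Electrical rough-in=20, EF_Plumbing rough-in=19) = 25; EF_HVAC install = 25+8 = 33
Expected project duration μ = 33 hours. Critical path: Demolition → Framing → Roofing → HVAC install.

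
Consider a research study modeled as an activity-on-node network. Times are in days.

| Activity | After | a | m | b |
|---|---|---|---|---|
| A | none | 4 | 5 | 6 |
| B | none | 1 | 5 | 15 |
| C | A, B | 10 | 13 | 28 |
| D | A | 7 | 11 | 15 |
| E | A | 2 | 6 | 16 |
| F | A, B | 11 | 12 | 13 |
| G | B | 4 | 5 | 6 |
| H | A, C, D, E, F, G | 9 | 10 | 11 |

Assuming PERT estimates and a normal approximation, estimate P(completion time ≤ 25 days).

te_A = (4 + 4·5 + 6)/6 = 30/6 = 5; σ²_A = ((6−4)/6)² = 0.111
te_B = (1 + 4·5 + 15)/6 = 36/6 = 6; σ²_B = ((15−1)/6)² = 5.444
te_C = (10 + 4·13 + 28)/6 = 90/6 = 15; σ²_C = ((28−10)/6)² = 9.000
te_D = (7 + 4·11 + 15)/6 = 66/6 = 11; σ²_D = ((15−7)/6)² = 1.778
te_E = (2 + 4·6 + 16)/6 = 42/6 = 7; σ²_E = ((16−2)/6)² = 5.444
te_F = (11 + 4·12 + 13)/6 = 72/6 = 12; σ²_F = ((13−11)/6)² = 0.111
te_G = (4 + 4·5 + 6)/6 = 30/6 = 5; σ²_G = ((6−4)/6)² = 0.111
te_H = (9 + 4·10 + 11)/6 = 60/6 = 10; σ²_H = ((11−9)/6)² = 0.111

Forward pass:
ES_A = 0; EF_A = 5
ES_B = 0; EF_B = 6
ES_C = max(EF_A=5, EF_B=6) = 6; EF_C = 6+15 = 21
ES_D = 5; EF_D = 5+11 = 16
ES_E = 5; EF_E = 5+7 = 12
ES_F = max(EF_A=5, EF_B=6) = 6; EF_F = 6+12 = 18
ES_G = 6; EF_G = 6+5 = 11
ES_H = max(EF_A=5, EF_C=21, EF_D=16, EF_E=12, EF_F=18, EF_G=11) = 21; EF_H = 21+10 = 31
Expected project duration μ = 31 days. Critical path: B → C → H.

Variance along critical path = 5.444 + 9.000 + 0.111 = 14.556; σ = √14.556 = 3.815 days.
Z = (25 − 31) / 3.815 = -1.573
P(T ≤ 25) = Φ(-1.573) ≈ 0.058

0.058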